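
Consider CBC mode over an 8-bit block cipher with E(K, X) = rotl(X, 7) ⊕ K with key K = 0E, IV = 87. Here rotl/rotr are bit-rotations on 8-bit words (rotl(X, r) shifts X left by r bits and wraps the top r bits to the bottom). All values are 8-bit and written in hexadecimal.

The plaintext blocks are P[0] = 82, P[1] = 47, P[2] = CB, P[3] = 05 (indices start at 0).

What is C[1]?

C[1] = EB

CBC encryption: C_i = E(K, P_i ⊕ C_{i−1}), with C_{−1} = IV.
C[0]: P[0] ⊕ 87 = 05; E(K, 05) = 8C.
C[1]: P[1] ⊕ 8C = CB; E(K, CB) = EB.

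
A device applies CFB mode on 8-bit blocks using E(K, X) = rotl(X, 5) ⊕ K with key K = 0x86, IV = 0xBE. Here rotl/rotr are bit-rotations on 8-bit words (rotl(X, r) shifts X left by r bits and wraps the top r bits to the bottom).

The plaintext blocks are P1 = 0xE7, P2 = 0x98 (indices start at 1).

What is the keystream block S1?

CFB encryption: C_i = P_i ⊕ E(K, C_{i−1}), with C_{0} = IV.
C1: E(K, 0xBE) = 0x51; 0xE7 ⊕ 0x51 = 0xB6.
So S1 = 0x51.

0x51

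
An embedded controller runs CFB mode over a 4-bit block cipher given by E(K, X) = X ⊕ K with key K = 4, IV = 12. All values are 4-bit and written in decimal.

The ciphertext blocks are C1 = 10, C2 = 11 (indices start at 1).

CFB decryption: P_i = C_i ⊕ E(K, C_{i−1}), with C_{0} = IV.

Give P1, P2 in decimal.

P1 = 2, P2 = 5

P1: E(K, 12) = 8; 10 ⊕ 8 = 2.
P2: E(K, 10) = 14; 11 ⊕ 14 = 5.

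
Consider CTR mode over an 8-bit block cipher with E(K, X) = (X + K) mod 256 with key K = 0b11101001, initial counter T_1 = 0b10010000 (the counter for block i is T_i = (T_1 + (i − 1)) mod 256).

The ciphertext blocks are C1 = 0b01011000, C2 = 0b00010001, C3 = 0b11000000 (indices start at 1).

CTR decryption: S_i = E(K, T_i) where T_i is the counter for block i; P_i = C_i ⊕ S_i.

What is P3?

P3: T = 0b10010010, S = E(K, T) = 0b01111011; 0b11000000 ⊕ 0b01111011 = 0b10111011.

P3 = 0b10111011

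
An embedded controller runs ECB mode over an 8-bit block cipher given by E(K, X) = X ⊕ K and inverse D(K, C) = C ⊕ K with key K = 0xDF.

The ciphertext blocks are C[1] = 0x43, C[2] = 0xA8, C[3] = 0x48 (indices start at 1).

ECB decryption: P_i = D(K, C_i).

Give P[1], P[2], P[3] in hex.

P[1] = 0x9C, P[2] = 0x77, P[3] = 0x97

P[1]: D(K, 0x43) = 0x9C.
P[2]: D(K, 0xA8) = 0x77.
P[3]: D(K, 0x48) = 0x97.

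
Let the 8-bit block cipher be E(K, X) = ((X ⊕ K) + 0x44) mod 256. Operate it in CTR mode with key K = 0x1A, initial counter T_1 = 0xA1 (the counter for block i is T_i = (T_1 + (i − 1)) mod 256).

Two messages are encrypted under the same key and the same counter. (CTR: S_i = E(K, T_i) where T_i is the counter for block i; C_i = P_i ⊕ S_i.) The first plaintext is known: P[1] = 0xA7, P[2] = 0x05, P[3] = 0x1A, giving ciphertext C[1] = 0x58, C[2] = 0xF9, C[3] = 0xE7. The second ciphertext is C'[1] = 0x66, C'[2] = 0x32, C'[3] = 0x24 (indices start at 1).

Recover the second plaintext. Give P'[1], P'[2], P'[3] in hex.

In CTR with a reused counter, both messages share the same keystream S_i, so C_i ⊕ C'_i = P_i ⊕ P'_i and thus P'_i = P_i ⊕ C_i ⊕ C'_i.
P'[1]: 0xA7 ⊕ 0x58 ⊕ 0x66 = 0x99.
P'[2]: 0x05 ⊕ 0xF9 ⊕ 0x32 = 0xCE.
P'[3]: 0x1A ⊕ 0xE7 ⊕ 0x24 = 0xD9.

P'[1] = 0x99, P'[2] = 0xCE, P'[3] = 0xD9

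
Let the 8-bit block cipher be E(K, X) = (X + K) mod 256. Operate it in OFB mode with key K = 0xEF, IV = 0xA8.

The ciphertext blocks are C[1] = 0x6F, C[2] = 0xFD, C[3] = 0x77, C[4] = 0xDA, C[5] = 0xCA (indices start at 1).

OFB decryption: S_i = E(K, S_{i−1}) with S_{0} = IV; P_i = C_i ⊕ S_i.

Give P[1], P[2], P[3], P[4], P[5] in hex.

P[1] = 0xF8, P[2] = 0x7B, P[3] = 0x02, P[4] = 0xBE, P[5] = 0x99

P[1]: S = E(K, 0xA8) = 0x97; 0x6F ⊕ 0x97 = 0xF8.
P[2]: S = E(K, 0x97) = 0x86; 0xFD ⊕ 0x86 = 0x7B.
P[3]: S = E(K, 0x86) = 0x75; 0x77 ⊕ 0x75 = 0x02.
P[4]: S = E(K, 0x75) = 0x64; 0xDA ⊕ 0x64 = 0xBE.
P[5]: S = E(K, 0x64) = 0x53; 0xCA ⊕ 0x53 = 0x99.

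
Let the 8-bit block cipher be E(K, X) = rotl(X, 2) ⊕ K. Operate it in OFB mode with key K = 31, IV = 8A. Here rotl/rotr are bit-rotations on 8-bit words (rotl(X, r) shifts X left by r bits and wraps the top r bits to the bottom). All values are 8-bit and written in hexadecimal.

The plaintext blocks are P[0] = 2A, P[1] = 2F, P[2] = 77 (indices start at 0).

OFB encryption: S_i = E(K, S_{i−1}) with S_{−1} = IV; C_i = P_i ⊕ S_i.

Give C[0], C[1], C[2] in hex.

C[0]: S = E(K, 8A) = 1B; 2A ⊕ 1B = 31.
C[1]: S = E(K, 1B) = 5D; 2F ⊕ 5D = 72.
C[2]: S = E(K, 5D) = 44; 77 ⊕ 44 = 33.

C[0] = 31, C[1] = 72, C[2] = 33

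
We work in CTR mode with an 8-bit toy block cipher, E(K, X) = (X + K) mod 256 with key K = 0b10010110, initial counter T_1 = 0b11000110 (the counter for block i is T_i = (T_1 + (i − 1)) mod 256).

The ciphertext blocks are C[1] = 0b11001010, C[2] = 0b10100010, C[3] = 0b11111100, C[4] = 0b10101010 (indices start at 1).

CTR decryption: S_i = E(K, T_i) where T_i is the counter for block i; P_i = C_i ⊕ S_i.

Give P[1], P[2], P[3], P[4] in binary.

P[1] = 0b10010110, P[2] = 0b11111111, P[3] = 0b10100010, P[4] = 0b11110101

P[1]: T = 0b11000110, S = E(K, T) = 0b01011100; 0b11001010 ⊕ 0b01011100 = 0b10010110.
P[2]: T = 0b11000111, S = E(K, T) = 0b01011101; 0b10100010 ⊕ 0b01011101 = 0b11111111.
P[3]: T = 0b11001000, S = E(K, T) = 0b01011110; 0b11111100 ⊕ 0b01011110 = 0b10100010.
P[4]: T = 0b11001001, S = E(K, T) = 0b01011111; 0b10101010 ⊕ 0b01011111 = 0b11110101.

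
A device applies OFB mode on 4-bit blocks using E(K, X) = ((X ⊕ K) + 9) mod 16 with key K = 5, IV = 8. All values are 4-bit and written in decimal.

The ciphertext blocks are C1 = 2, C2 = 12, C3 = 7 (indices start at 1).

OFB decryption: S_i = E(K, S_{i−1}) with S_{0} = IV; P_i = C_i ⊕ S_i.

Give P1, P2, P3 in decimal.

P1 = 4, P2 = 0, P3 = 5

P1: S = E(K, 8) = 6; 2 ⊕ 6 = 4.
P2: S = E(K, 6) = 12; 12 ⊕ 12 = 0.
P3: S = E(K, 12) = 2; 7 ⊕ 2 = 5.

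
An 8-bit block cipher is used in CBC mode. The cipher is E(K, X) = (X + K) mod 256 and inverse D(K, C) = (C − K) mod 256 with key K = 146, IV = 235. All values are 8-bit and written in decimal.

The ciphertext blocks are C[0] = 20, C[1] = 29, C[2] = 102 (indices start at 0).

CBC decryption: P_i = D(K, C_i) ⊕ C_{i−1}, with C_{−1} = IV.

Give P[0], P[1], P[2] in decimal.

P[0] = 105, P[1] = 159, P[2] = 201

P[0]: D(K, 20) = 130; 130 ⊕ 235 = 105.
P[1]: D(K, 29) = 139; 139 ⊕ 20 = 159.
P[2]: D(K, 102) = 212; 212 ⊕ 29 = 201.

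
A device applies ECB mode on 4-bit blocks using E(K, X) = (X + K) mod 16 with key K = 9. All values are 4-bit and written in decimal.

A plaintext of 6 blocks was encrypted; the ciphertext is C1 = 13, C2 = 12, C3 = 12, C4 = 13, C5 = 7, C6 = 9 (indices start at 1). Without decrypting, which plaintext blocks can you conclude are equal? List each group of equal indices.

P1 = P4; P2 = P3

ECB encrypts each block independently with the same key, so equal ciphertext blocks imply equal plaintext blocks.
C1 = C4 = 13, so P1 = P4.
C2 = C3 = 12, so P2 = P3.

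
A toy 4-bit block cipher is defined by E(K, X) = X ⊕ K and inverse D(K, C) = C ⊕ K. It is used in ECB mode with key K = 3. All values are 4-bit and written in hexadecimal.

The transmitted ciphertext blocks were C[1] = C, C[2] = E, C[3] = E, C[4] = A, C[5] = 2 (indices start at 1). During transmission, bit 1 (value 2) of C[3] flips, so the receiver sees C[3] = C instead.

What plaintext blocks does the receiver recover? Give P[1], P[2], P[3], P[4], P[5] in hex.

ECB decryption: P_i = D(K, C_i).
Only C[3] changed, to C. In ECB, a change in C_i affects only P_i. Decrypting the received ciphertext:
P[1]: D(K, C) = F.
P[2]: D(K, E) = D.
P[3]: D(K, C) = F.
P[4]: D(K, A) = 9.
P[5]: D(K, 2) = 1.
Blocks that differ from the original plaintext: P[3].

P[1] = F, P[2] = D, P[3] = F, P[4] = 9, P[5] = 1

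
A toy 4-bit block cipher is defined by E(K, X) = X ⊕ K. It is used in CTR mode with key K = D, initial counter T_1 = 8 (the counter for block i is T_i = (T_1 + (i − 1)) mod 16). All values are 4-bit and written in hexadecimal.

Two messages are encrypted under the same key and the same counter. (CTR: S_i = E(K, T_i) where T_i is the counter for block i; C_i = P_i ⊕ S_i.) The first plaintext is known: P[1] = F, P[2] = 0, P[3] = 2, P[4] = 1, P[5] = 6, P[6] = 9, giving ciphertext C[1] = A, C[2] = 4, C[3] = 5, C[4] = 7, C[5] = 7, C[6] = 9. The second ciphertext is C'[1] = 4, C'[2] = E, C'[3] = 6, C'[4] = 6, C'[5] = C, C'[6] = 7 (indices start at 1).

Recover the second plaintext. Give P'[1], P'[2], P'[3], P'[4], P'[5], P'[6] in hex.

In CTR with a reused counter, both messages share the same keystream S_i, so C_i ⊕ C'_i = P_i ⊕ P'_i and thus P'_i = P_i ⊕ C_i ⊕ C'_i.
P'[1]: F ⊕ A ⊕ 4 = 1.
P'[2]: 0 ⊕ 4 ⊕ E = A.
P'[3]: 2 ⊕ 5 ⊕ 6 = 1.
P'[4]: 1 ⊕ 7 ⊕ 6 = 0.
P'[5]: 6 ⊕ 7 ⊕ C = D.
P'[6]: 9 ⊕ 9 ⊕ 7 = 7.

P'[1] = 1, P'[2] = A, P'[3] = 1, P'[4] = 0, P'[5] = D, P'[6] = 7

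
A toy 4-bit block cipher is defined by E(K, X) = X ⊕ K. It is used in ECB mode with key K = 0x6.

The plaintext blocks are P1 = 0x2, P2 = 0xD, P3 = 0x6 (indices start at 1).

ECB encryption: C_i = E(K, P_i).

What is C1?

C1: E(K, 0x2) = 0x4.

C1 = 0x4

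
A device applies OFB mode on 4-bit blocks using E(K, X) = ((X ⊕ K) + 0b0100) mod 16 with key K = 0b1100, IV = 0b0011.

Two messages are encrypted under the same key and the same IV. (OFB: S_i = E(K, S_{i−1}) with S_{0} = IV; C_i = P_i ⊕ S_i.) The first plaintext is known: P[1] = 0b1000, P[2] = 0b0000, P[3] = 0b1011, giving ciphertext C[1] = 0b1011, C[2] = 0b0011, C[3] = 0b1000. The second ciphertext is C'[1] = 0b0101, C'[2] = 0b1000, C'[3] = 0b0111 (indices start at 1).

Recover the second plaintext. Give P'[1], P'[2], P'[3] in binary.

In OFB with a reused IV, both messages share the same keystream S_i, so C_i ⊕ C'_i = P_i ⊕ P'_i and thus P'_i = P_i ⊕ C_i ⊕ C'_i.
P'[1]: 0b1000 ⊕ 0b1011 ⊕ 0b0101 = 0b0110.
P'[2]: 0b0000 ⊕ 0b0011 ⊕ 0b1000 = 0b1011.
P'[3]: 0b1011 ⊕ 0b1000 ⊕ 0b0111 = 0b0100.

P'[1] = 0b0110, P'[2] = 0b1011, P'[3] = 0b0100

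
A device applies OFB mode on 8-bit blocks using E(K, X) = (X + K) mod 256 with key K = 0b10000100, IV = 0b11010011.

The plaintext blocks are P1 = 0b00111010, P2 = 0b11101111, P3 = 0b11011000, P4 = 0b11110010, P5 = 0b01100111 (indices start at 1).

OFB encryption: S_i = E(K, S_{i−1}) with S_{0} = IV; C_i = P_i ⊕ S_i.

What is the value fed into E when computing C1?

0b11010011

C1: S = E(K, 0b11010011) = 0b01010111; 0b00111010 ⊕ 0b01010111 = 0b01101101.
So the input to E for block 1 is 0b11010011.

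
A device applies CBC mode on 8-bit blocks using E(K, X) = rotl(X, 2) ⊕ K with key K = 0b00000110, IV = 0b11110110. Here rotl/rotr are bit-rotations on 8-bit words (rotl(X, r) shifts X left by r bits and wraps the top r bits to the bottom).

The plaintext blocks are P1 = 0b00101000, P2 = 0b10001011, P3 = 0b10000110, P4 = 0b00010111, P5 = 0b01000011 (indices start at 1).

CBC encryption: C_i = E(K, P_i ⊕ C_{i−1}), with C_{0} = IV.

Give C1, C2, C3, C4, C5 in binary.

C1: P1 ⊕ 0b11110110 = 0b11011110; E(K, 0b11011110) = 0b01111101.
C2: P2 ⊕ 0b01111101 = 0b11110110; E(K, 0b11110110) = 0b11011101.
C3: P3 ⊕ 0b11011101 = 0b01011011; E(K, 0b01011011) = 0b01101011.
C4: P4 ⊕ 0b01101011 = 0b01111100; E(K, 0b01111100) = 0b11110111.
C5: P5 ⊕ 0b11110111 = 0b10110100; E(K, 0b10110100) = 0b11010100.

C1 = 0b01111101, C2 = 0b11011101, C3 = 0b01101011, C4 = 0b11110111, C5 = 0b11010100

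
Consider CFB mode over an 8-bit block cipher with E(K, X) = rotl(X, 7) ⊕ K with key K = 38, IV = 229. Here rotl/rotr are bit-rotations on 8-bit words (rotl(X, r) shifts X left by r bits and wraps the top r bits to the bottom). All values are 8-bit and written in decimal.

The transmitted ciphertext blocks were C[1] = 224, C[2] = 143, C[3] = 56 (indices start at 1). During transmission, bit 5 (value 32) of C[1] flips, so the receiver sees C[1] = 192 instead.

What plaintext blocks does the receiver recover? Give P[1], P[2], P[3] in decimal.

P[1] = 20, P[2] = 201, P[3] = 217

CFB decryption: P_i = C_i ⊕ E(K, C_{i−1}), with C_{0} = IV.
Only C[1] changed, to 192. In CFB, a change in C_i flips the same bit in P_i and garbles P_{i+1}. Decrypting the received ciphertext:
P[1]: E(K, 229) = 212; 192 ⊕ 212 = 20.
P[2]: E(K, 192) = 70; 143 ⊕ 70 = 201.
P[3]: E(K, 143) = 225; 56 ⊕ 225 = 217.
Blocks that differ from the original plaintext: P[1], P[2].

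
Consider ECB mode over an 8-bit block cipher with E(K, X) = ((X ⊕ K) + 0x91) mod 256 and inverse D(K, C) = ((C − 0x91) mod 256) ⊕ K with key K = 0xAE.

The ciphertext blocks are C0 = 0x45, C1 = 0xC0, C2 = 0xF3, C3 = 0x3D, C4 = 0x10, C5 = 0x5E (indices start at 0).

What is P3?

ECB decryption: P_i = D(K, C_i).
P3: D(K, 0x3D) = 0x02.

P3 = 0x02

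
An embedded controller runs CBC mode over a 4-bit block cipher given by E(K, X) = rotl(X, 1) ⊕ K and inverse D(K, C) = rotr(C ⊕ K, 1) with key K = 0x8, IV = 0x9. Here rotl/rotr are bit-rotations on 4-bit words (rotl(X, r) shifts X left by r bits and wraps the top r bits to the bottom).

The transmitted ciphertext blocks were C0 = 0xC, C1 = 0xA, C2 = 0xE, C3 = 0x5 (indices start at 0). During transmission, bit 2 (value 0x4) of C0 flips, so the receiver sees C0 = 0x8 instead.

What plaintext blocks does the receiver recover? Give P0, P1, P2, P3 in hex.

P0 = 0x9, P1 = 0x9, P2 = 0x9, P3 = 0x0

CBC decryption: P_i = D(K, C_i) ⊕ C_{i−1}, with C_{−1} = IV.
Only C0 changed, to 0x8. In CBC, a change in C_i garbles P_i and flips the same bit in P_{i+1}. Decrypting the received ciphertext:
P0: D(K, 0x8) = 0x0; 0x0 ⊕ 0x9 = 0x9.
P1: D(K, 0xA) = 0x1; 0x1 ⊕ 0x8 = 0x9.
P2: D(K, 0xE) = 0x3; 0x3 ⊕ 0xA = 0x9.
P3: D(K, 0x5) = 0xE; 0xE ⊕ 0xE = 0x0.
Blocks that differ from the original plaintext: P0, P1.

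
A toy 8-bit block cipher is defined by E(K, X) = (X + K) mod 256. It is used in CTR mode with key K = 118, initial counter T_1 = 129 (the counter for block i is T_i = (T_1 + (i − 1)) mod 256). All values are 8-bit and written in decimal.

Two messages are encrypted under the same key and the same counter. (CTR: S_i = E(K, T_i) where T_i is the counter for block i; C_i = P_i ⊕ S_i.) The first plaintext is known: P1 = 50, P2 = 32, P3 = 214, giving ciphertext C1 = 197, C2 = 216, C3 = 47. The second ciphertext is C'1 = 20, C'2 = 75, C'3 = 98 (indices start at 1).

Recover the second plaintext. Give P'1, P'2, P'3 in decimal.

In CTR with a reused counter, both messages share the same keystream S_i, so C_i ⊕ C'_i = P_i ⊕ P'_i and thus P'_i = P_i ⊕ C_i ⊕ C'_i.
P'1: 50 ⊕ 197 ⊕ 20 = 227.
P'2: 32 ⊕ 216 ⊕ 75 = 179.
P'3: 214 ⊕ 47 ⊕ 98 = 155.

P'1 = 227, P'2 = 179, P'3 = 155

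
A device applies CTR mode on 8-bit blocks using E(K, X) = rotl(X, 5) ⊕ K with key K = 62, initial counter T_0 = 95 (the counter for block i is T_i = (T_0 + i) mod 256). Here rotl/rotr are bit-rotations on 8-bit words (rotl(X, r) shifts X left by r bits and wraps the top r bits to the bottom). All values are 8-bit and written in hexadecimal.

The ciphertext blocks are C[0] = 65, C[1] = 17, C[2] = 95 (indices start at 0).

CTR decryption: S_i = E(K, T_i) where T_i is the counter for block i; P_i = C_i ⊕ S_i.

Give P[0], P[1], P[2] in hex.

P[0] = B5, P[1] = A7, P[2] = 05

P[0]: T = 95, S = E(K, T) = D0; 65 ⊕ D0 = B5.
P[1]: T = 96, S = E(K, T) = B0; 17 ⊕ B0 = A7.
P[2]: T = 97, S = E(K, T) = 90; 95 ⊕ 90 = 05.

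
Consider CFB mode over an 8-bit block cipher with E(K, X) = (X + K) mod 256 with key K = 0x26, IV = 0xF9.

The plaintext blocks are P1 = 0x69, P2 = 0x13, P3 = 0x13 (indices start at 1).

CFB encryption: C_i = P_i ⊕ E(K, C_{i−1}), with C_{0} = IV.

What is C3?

C1: E(K, 0xF9) = 0x1F; 0x69 ⊕ 0x1F = 0x76.
C2: E(K, 0x76) = 0x9C; 0x13 ⊕ 0x9C = 0x8F.
C3: E(K, 0x8F) = 0xB5; 0x13 ⊕ 0xB5 = 0xA6.

C3 = 0xA6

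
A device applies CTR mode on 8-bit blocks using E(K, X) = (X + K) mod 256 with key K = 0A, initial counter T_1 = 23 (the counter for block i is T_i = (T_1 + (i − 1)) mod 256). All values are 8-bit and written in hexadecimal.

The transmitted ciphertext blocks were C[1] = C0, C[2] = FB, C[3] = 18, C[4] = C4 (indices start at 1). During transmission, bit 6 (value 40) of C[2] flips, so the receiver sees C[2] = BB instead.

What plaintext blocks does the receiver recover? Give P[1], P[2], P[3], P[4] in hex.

P[1] = ED, P[2] = 95, P[3] = 37, P[4] = F4

CTR decryption: S_i = E(K, T_i) where T_i is the counter for block i; P_i = C_i ⊕ S_i.
Only C[2] changed, to BB. In CTR, a change in C_i flips the same bit in P_i only; the keystream is unaffected. Decrypting the received ciphertext:
P[1]: T = 23, S = E(K, T) = 2D; C0 ⊕ 2D = ED.
P[2]: T = 24, S = E(K, T) = 2E; BB ⊕ 2E = 95.
P[3]: T = 25, S = E(K, T) = 2F; 18 ⊕ 2F = 37.
P[4]: T = 26, S = E(K, T) = 30; C4 ⊕ 30 = F4.
Blocks that differ from the original plaintext: P[2].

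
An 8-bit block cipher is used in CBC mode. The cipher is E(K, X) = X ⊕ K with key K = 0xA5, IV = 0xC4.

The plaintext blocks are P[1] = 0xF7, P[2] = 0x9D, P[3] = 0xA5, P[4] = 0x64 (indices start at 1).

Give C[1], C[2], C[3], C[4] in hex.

CBC encryption: C_i = E(K, P_i ⊕ C_{i−1}), with C_{0} = IV.
C[1]: P[1] ⊕ 0xC4 = 0x33; E(K, 0x33) = 0x96.
C[2]: P[2] ⊕ 0x96 = 0x0B; E(K, 0x0B) = 0xAE.
C[3]: P[3] ⊕ 0xAE = 0x0B; E(K, 0x0B) = 0xAE.
C[4]: P[4] ⊕ 0xAE = 0xCA; E(K, 0xCA) = 0x6F.

C[1] = 0x96, C[2] = 0xAE, C[3] = 0xAE, C[4] = 0x6F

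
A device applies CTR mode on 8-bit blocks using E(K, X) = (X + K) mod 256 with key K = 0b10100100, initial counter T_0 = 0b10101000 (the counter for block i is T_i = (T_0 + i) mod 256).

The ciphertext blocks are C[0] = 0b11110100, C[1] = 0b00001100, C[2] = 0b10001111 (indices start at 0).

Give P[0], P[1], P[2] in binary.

CTR decryption: S_i = E(K, T_i) where T_i is the counter for block i; P_i = C_i ⊕ S_i.
P[0]: T = 0b10101000, S = E(K, T) = 0b01001100; 0b11110100 ⊕ 0b01001100 = 0b10111000.
P[1]: T = 0b10101001, S = E(K, T) = 0b01001101; 0b00001100 ⊕ 0b01001101 = 0b01000001.
P[2]: T = 0b10101010, S = E(K, T) = 0b01001110; 0b10001111 ⊕ 0b01001110 = 0b11000001.

P[0] = 0b10111000, P[1] = 0b01000001, P[2] = 0b11000001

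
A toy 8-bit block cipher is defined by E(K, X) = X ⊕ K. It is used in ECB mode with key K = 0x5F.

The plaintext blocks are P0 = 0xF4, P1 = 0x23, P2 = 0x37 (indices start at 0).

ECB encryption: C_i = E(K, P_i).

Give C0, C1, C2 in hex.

C0 = 0xAB, C1 = 0x7C, C2 = 0x68

C0: E(K, 0xF4) = 0xAB.
C1: E(K, 0x23) = 0x7C.
C2: E(K, 0x37) = 0x68.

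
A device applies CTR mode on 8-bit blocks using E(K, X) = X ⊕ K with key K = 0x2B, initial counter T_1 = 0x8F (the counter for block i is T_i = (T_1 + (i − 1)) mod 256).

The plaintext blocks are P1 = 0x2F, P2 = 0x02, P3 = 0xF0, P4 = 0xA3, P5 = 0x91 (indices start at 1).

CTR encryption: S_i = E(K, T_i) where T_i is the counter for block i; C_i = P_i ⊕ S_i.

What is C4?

C4 = 0x1A

C1: T = 0x8F, S = E(K, T) = 0xA4; 0x2F ⊕ 0xA4 = 0x8B.
C2: T = 0x90, S = E(K, T) = 0xBB; 0x02 ⊕ 0xBB = 0xB9.
C3: T = 0x91, S = E(K, T) = 0xBA; 0xF0 ⊕ 0xBA = 0x4A.
C4: T = 0x92, S = E(K, T) = 0xB9; 0xA3 ⊕ 0xB9 = 0x1A.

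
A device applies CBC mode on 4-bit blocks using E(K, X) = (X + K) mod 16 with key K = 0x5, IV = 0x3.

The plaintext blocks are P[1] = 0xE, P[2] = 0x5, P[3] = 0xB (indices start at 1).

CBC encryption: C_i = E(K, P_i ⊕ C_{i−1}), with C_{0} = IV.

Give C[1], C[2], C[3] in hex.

C[1] = 0x2, C[2] = 0xC, C[3] = 0xC

C[1]: P[1] ⊕ 0x3 = 0xD; E(K, 0xD) = 0x2.
C[2]: P[2] ⊕ 0x2 = 0x7; E(K, 0x7) = 0xC.
C[3]: P[3] ⊕ 0xC = 0x7; E(K, 0x7) = 0xC.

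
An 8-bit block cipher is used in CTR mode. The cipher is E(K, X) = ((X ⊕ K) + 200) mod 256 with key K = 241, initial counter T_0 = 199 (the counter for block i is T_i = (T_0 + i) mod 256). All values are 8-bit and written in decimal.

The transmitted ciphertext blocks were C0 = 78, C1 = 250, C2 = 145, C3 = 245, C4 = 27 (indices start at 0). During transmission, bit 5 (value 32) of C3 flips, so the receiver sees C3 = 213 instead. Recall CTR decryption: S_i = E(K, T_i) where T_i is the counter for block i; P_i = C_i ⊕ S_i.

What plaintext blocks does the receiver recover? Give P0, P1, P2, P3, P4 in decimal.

Only C3 changed, to 213. In CTR, a change in C_i flips the same bit in P_i only; the keystream is unaffected. Decrypting the received ciphertext:
P0: T = 199, S = E(K, T) = 254; 78 ⊕ 254 = 176.
P1: T = 200, S = E(K, T) = 1; 250 ⊕ 1 = 251.
P2: T = 201, S = E(K, T) = 0; 145 ⊕ 0 = 145.
P3: T = 202, S = E(K, T) = 3; 213 ⊕ 3 = 214.
P4: T = 203, S = E(K, T) = 2; 27 ⊕ 2 = 25.
Blocks that differ from the original plaintext: P3.

P0 = 176, P1 = 251, P2 = 145, P3 = 214, P4 = 25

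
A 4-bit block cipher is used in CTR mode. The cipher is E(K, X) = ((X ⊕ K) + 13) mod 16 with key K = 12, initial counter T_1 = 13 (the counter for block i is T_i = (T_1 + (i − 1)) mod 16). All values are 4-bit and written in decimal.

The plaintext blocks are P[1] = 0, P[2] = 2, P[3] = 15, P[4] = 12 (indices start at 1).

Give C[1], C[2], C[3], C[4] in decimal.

CTR encryption: S_i = E(K, T_i) where T_i is the counter for block i; C_i = P_i ⊕ S_i.
C[1]: T = 13, S = E(K, T) = 14; 0 ⊕ 14 = 14.
C[2]: T = 14, S = E(K, T) = 15; 2 ⊕ 15 = 13.
C[3]: T = 15, S = E(K, T) = 0; 15 ⊕ 0 = 15.
C[4]: T = 0, S = E(K, T) = 9; 12 ⊕ 9 = 5.

C[1] = 14, C[2] = 13, C[3] = 15, C[4] = 5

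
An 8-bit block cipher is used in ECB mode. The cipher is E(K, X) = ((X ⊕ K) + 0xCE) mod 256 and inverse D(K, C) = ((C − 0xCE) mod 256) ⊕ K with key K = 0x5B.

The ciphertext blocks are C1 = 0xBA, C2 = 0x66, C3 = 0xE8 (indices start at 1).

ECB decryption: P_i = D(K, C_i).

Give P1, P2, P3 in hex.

P1: D(K, 0xBA) = 0xB7.
P2: D(K, 0x66) = 0xC3.
P3: D(K, 0xE8) = 0x41.

P1 = 0xB7, P2 = 0xC3, P3 = 0x41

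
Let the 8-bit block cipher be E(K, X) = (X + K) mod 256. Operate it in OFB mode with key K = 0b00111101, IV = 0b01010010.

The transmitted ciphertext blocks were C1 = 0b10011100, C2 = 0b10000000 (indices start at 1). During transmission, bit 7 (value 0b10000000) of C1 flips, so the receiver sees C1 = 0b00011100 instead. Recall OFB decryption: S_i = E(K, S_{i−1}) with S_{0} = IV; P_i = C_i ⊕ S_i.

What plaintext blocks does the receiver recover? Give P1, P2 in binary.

Only C1 changed, to 0b00011100. In OFB, a change in C_i flips the same bit in P_i only; the keystream is unaffected. Decrypting the received ciphertext:
P1: S = E(K, 0b01010010) = 0b10001111; 0b00011100 ⊕ 0b10001111 = 0b10010011.
P2: S = E(K, 0b10001111) = 0b11001100; 0b10000000 ⊕ 0b11001100 = 0b01001100.
Blocks that differ from the original plaintext: P1.

P1 = 0b10010011, P2 = 0b01001100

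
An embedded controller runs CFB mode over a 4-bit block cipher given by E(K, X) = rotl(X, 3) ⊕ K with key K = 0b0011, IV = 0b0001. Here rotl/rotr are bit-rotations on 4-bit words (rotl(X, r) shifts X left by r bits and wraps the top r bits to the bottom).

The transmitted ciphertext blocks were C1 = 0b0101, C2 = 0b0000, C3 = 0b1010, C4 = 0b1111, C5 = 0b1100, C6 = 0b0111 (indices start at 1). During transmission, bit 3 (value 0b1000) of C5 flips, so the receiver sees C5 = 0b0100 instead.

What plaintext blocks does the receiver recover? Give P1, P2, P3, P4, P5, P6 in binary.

P1 = 0b1110, P2 = 0b1001, P3 = 0b1001, P4 = 0b1001, P5 = 0b1000, P6 = 0b0110

CFB decryption: P_i = C_i ⊕ E(K, C_{i−1}), with C_{0} = IV.
Only C5 changed, to 0b0100. In CFB, a change in C_i flips the same bit in P_i and garbles P_{i+1}. Decrypting the received ciphertext:
P1: E(K, 0b0001) = 0b1011; 0b0101 ⊕ 0b1011 = 0b1110.
P2: E(K, 0b0101) = 0b1001; 0b0000 ⊕ 0b1001 = 0b1001.
P3: E(K, 0b0000) = 0b0011; 0b1010 ⊕ 0b0011 = 0b1001.
P4: E(K, 0b1010) = 0b0110; 0b1111 ⊕ 0b0110 = 0b1001.
P5: E(K, 0b1111) = 0b1100; 0b0100 ⊕ 0b1100 = 0b1000.
P6: E(K, 0b0100) = 0b0001; 0b0111 ⊕ 0b0001 = 0b0110.
Blocks that differ from the original plaintext: P5, P6.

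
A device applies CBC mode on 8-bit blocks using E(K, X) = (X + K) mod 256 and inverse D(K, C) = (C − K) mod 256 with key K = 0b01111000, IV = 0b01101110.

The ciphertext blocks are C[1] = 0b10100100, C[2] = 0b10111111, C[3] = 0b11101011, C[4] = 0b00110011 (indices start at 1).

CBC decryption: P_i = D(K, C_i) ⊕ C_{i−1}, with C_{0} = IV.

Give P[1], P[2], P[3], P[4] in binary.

P[1]: D(K, 0b10100100) = 0b00101100; 0b00101100 ⊕ 0b01101110 = 0b01000010.
P[2]: D(K, 0b10111111) = 0b01000111; 0b01000111 ⊕ 0b10100100 = 0b11100011.
P[3]: D(K, 0b11101011) = 0b01110011; 0b01110011 ⊕ 0b10111111 = 0b11001100.
P[4]: D(K, 0b00110011) = 0b10111011; 0b10111011 ⊕ 0b11101011 = 0b01010000.

P[1] = 0b01000010, P[2] = 0b11100011, P[3] = 0b11001100, P[4] = 0b01010000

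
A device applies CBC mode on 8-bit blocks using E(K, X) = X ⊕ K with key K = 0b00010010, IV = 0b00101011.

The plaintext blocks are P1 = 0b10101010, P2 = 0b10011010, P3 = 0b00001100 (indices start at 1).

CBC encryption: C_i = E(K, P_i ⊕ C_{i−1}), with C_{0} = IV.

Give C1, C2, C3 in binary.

C1 = 0b10010011, C2 = 0b00011011, C3 = 0b00000101

C1: P1 ⊕ 0b00101011 = 0b10000001; E(K, 0b10000001) = 0b10010011.
C2: P2 ⊕ 0b10010011 = 0b00001001; E(K, 0b00001001) = 0b00011011.
C3: P3 ⊕ 0b00011011 = 0b00010111; E(K, 0b00010111) = 0b00000101.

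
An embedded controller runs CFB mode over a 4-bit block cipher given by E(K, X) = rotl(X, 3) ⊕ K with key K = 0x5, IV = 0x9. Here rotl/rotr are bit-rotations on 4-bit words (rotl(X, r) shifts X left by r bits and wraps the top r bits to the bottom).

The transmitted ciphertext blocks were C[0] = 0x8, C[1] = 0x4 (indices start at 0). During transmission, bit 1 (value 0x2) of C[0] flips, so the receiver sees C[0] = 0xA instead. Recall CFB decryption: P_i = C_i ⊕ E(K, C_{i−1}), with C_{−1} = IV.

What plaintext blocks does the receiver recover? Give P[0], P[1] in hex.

P[0] = 0x3, P[1] = 0x4

Only C[0] changed, to 0xA. In CFB, a change in C_i flips the same bit in P_i and garbles P_{i+1}. Decrypting the received ciphertext:
P[0]: E(K, 0x9) = 0x9; 0xA ⊕ 0x9 = 0x3.
P[1]: E(K, 0xA) = 0x0; 0x4 ⊕ 0x0 = 0x4.
Blocks that differ from the original plaintext: P[0], P[1].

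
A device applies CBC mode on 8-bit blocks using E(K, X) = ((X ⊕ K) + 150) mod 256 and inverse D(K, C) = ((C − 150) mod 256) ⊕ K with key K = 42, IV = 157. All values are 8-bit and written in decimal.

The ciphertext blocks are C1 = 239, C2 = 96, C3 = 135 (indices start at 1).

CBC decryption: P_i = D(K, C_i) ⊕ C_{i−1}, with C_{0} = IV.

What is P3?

P3 = 187

P3: D(K, 135) = 219; 219 ⊕ 96 = 187.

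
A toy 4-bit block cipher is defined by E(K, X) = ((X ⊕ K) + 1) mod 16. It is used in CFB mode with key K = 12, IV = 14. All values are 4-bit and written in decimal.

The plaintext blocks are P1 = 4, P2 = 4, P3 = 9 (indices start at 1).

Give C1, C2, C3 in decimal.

CFB encryption: C_i = P_i ⊕ E(K, C_{i−1}), with C_{0} = IV.
C1: E(K, 14) = 3; 4 ⊕ 3 = 7.
C2: E(K, 7) = 12; 4 ⊕ 12 = 8.
C3: E(K, 8) = 5; 9 ⊕ 5 = 12.

C1 = 7, C2 = 8, C3 = 12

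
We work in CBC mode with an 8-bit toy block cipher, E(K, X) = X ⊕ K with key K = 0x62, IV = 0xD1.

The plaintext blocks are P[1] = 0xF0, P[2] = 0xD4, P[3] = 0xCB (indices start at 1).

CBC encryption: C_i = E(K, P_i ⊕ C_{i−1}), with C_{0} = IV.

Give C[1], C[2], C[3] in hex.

C[1]: P[1] ⊕ 0xD1 = 0x21; E(K, 0x21) = 0x43.
C[2]: P[2] ⊕ 0x43 = 0x97; E(K, 0x97) = 0xF5.
C[3]: P[3] ⊕ 0xF5 = 0x3E; E(K, 0x3E) = 0x5C.

C[1] = 0x43, C[2] = 0xF5, C[3] = 0x5C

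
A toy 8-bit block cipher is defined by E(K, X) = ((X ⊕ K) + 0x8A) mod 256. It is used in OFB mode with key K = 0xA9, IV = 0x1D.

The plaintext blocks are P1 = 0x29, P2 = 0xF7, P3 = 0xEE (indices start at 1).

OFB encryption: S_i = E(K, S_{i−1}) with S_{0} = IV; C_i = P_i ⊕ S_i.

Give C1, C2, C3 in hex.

C1: S = E(K, 0x1D) = 0x3E; 0x29 ⊕ 0x3E = 0x17.
C2: S = E(K, 0x3E) = 0x21; 0xF7 ⊕ 0x21 = 0xD6.
C3: S = E(K, 0x21) = 0x12; 0xEE ⊕ 0x12 = 0xFC.

C1 = 0x17, C2 = 0xD6, C3 = 0xFC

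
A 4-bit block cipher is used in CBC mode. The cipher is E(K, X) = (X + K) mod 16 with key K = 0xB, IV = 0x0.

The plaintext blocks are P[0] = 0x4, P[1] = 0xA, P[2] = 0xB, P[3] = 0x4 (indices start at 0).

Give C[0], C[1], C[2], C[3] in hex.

CBC encryption: C_i = E(K, P_i ⊕ C_{i−1}), with C_{−1} = IV.
C[0]: P[0] ⊕ 0x0 = 0x4; E(K, 0x4) = 0xF.
C[1]: P[1] ⊕ 0xF = 0x5; E(K, 0x5) = 0x0.
C[2]: P[2] ⊕ 0x0 = 0xB; E(K, 0xB) = 0x6.
C[3]: P[3] ⊕ 0x6 = 0x2; E(K, 0x2) = 0xD.

C[0] = 0xF, C[1] = 0x0, C[2] = 0x6, C[3] = 0xD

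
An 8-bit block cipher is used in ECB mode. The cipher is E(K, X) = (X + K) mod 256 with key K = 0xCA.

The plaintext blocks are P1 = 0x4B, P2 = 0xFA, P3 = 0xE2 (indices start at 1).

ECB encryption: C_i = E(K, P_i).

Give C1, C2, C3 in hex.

C1 = 0x15, C2 = 0xC4, C3 = 0xAC

C1: E(K, 0x4B) = 0x15.
C2: E(K, 0xFA) = 0xC4.
C3: E(K, 0xE2) = 0xAC.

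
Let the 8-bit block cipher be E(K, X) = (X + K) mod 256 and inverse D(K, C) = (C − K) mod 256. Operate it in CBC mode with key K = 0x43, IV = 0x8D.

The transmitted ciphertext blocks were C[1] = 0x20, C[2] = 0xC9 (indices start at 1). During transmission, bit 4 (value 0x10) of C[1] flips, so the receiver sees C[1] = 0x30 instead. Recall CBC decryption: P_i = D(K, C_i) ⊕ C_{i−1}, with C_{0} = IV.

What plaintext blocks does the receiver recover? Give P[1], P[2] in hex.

P[1] = 0x60, P[2] = 0xB6

Only C[1] changed, to 0x30. In CBC, a change in C_i garbles P_i and flips the same bit in P_{i+1}. Decrypting the received ciphertext:
P[1]: D(K, 0x30) = 0xED; 0xED ⊕ 0x8D = 0x60.
P[2]: D(K, 0xC9) = 0x86; 0x86 ⊕ 0x30 = 0xB6.
Blocks that differ from the original plaintext: P[1], P[2].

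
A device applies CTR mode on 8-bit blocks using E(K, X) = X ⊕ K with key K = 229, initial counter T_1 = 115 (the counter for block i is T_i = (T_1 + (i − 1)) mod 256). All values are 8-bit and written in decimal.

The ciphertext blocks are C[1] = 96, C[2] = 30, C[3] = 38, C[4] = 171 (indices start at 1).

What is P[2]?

CTR decryption: S_i = E(K, T_i) where T_i is the counter for block i; P_i = C_i ⊕ S_i.
P[2]: T = 116, S = E(K, T) = 145; 30 ⊕ 145 = 143.

P[2] = 143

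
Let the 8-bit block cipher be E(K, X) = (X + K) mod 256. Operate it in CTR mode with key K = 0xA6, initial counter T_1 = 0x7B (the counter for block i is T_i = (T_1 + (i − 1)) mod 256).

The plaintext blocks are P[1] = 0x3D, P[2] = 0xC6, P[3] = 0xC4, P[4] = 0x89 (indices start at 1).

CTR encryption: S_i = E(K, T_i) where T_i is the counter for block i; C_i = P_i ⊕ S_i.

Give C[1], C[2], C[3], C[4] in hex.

C[1] = 0x1C, C[2] = 0xE4, C[3] = 0xE7, C[4] = 0xAD

C[1]: T = 0x7B, S = E(K, T) = 0x21; 0x3D ⊕ 0x21 = 0x1C.
C[2]: T = 0x7C, S = E(K, T) = 0x22; 0xC6 ⊕ 0x22 = 0xE4.
C[3]: T = 0x7D, S = E(K, T) = 0x23; 0xC4 ⊕ 0x23 = 0xE7.
C[4]: T = 0x7E, S = E(K, T) = 0x24; 0x89 ⊕ 0x24 = 0xAD.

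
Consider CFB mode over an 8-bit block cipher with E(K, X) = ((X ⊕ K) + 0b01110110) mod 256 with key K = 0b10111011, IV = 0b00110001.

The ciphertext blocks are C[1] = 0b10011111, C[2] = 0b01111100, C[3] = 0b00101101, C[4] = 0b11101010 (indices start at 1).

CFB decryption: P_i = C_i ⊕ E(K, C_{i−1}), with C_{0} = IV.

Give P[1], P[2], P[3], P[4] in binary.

P[1] = 0b10011111, P[2] = 0b11100110, P[3] = 0b00010000, P[4] = 0b11100110

P[1]: E(K, 0b00110001) = 0b00000000; 0b10011111 ⊕ 0b00000000 = 0b10011111.
P[2]: E(K, 0b10011111) = 0b10011010; 0b01111100 ⊕ 0b10011010 = 0b11100110.
P[3]: E(K, 0b01111100) = 0b00111101; 0b00101101 ⊕ 0b00111101 = 0b00010000.
P[4]: E(K, 0b00101101) = 0b00001100; 0b11101010 ⊕ 0b00001100 = 0b11100110.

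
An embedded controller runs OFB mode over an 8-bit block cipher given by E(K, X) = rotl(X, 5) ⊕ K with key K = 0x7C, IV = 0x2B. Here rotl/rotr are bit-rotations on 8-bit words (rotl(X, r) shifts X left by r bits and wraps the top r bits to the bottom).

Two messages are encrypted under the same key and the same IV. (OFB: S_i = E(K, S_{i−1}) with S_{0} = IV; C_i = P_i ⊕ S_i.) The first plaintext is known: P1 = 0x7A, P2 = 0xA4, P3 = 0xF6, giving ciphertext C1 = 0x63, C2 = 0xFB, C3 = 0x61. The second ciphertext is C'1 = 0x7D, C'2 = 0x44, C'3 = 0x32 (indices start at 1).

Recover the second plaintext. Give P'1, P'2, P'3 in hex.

P'1 = 0x64, P'2 = 0x1B, P'3 = 0xA5

In OFB with a reused IV, both messages share the same keystream S_i, so C_i ⊕ C'_i = P_i ⊕ P'_i and thus P'_i = P_i ⊕ C_i ⊕ C'_i.
P'1: 0x7A ⊕ 0x63 ⊕ 0x7D = 0x64.
P'2: 0xA4 ⊕ 0xFB ⊕ 0x44 = 0x1B.
P'3: 0xF6 ⊕ 0x61 ⊕ 0x32 = 0xA5.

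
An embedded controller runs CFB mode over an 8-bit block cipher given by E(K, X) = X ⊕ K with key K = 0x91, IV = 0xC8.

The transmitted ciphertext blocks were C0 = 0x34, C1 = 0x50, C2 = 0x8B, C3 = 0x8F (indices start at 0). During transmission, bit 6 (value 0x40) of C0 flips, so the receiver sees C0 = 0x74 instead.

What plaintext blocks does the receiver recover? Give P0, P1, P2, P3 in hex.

CFB decryption: P_i = C_i ⊕ E(K, C_{i−1}), with C_{−1} = IV.
Only C0 changed, to 0x74. In CFB, a change in C_i flips the same bit in P_i and garbles P_{i+1}. Decrypting the received ciphertext:
P0: E(K, 0xC8) = 0x59; 0x74 ⊕ 0x59 = 0x2D.
P1: E(K, 0x74) = 0xE5; 0x50 ⊕ 0xE5 = 0xB5.
P2: E(K, 0x50) = 0xC1; 0x8B ⊕ 0xC1 = 0x4A.
P3: E(K, 0x8B) = 0x1A; 0x8F ⊕ 0x1A = 0x95.
Blocks that differ from the original plaintext: P0, P1.

P0 = 0x2D, P1 = 0xB5, P2 = 0x4A, P3 = 0x95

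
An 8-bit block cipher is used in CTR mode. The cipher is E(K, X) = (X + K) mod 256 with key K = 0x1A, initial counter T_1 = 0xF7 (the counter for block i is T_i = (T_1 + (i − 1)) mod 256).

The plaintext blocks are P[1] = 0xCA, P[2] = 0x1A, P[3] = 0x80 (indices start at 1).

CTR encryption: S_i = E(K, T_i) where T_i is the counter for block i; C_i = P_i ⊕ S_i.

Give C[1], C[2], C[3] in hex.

C[1] = 0xDB, C[2] = 0x08, C[3] = 0x93

C[1]: T = 0xF7, S = E(K, T) = 0x11; 0xCA ⊕ 0x11 = 0xDB.
C[2]: T = 0xF8, S = E(K, T) = 0x12; 0x1A ⊕ 0x12 = 0x08.
C[3]: T = 0xF9, S = E(K, T) = 0x13; 0x80 ⊕ 0x13 = 0x93.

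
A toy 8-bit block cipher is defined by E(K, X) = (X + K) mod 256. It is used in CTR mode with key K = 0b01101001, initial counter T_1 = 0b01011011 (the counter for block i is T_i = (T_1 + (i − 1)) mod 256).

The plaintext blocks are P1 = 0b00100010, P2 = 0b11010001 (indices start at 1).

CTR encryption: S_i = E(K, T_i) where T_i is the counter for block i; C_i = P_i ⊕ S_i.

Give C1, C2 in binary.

C1 = 0b11100110, C2 = 0b00010100

C1: T = 0b01011011, S = E(K, T) = 0b11000100; 0b00100010 ⊕ 0b11000100 = 0b11100110.
C2: T = 0b01011100, S = E(K, T) = 0b11000101; 0b11010001 ⊕ 0b11000101 = 0b00010100.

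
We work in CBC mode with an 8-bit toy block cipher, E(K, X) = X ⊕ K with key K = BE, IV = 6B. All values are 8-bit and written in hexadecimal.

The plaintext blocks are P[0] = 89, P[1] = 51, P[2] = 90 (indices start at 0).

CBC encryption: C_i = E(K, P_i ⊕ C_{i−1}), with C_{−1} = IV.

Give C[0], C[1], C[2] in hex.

C[0] = 5C, C[1] = B3, C[2] = 9D

C[0]: P[0] ⊕ 6B = E2; E(K, E2) = 5C.
C[1]: P[1] ⊕ 5C = 0D; E(K, 0D) = B3.
C[2]: P[2] ⊕ B3 = 23; E(K, 23) = 9D.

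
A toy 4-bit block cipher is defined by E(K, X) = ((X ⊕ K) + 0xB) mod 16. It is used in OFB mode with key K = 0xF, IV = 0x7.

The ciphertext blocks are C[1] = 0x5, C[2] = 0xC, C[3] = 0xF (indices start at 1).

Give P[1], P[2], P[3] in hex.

P[1] = 0x6, P[2] = 0xB, P[3] = 0xC

OFB decryption: S_i = E(K, S_{i−1}) with S_{0} = IV; P_i = C_i ⊕ S_i.
P[1]: S = E(K, 0x7) = 0x3; 0x5 ⊕ 0x3 = 0x6.
P[2]: S = E(K, 0x3) = 0x7; 0xC ⊕ 0x7 = 0xB.
P[3]: S = E(K, 0x7) = 0x3; 0xF ⊕ 0x3 = 0xC.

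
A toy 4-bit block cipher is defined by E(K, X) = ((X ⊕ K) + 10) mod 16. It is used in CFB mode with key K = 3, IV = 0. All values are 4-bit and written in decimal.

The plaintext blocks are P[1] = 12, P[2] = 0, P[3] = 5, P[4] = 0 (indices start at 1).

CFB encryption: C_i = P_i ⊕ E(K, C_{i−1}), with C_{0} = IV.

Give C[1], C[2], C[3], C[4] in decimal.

C[1]: E(K, 0) = 13; 12 ⊕ 13 = 1.
C[2]: E(K, 1) = 12; 0 ⊕ 12 = 12.
C[3]: E(K, 12) = 9; 5 ⊕ 9 = 12.
C[4]: E(K, 12) = 9; 0 ⊕ 9 = 9.

C[1] = 1, C[2] = 12, C[3] = 12, C[4] = 9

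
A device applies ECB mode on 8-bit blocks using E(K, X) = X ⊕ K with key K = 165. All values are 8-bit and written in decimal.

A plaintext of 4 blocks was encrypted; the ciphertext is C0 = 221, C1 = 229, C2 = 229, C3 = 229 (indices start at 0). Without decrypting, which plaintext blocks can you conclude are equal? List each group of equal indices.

ECB encrypts each block independently with the same key, so equal ciphertext blocks imply equal plaintext blocks.
C1 = C2 = C3 = 229, so P1 = P2 = P3.

P1 = P2 = P3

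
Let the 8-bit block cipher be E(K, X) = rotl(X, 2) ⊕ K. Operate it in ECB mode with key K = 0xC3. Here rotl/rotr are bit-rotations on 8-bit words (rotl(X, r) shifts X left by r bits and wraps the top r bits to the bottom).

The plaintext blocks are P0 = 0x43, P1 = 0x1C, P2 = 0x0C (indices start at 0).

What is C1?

C1 = 0xB3

ECB encryption: C_i = E(K, P_i).
C1: E(K, 0x1C) = 0xB3.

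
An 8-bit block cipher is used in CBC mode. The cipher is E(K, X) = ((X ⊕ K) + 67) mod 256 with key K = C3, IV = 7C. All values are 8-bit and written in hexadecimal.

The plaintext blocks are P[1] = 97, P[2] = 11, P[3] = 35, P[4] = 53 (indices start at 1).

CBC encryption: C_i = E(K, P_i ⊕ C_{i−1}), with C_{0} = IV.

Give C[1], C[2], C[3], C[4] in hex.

C[1] = 8F, C[2] = C4, C[3] = 99, C[4] = 70

C[1]: P[1] ⊕ 7C = EB; E(K, EB) = 8F.
C[2]: P[2] ⊕ 8F = 9E; E(K, 9E) = C4.
C[3]: P[3] ⊕ C4 = F1; E(K, F1) = 99.
C[4]: P[4] ⊕ 99 = CA; E(K, CA) = 70.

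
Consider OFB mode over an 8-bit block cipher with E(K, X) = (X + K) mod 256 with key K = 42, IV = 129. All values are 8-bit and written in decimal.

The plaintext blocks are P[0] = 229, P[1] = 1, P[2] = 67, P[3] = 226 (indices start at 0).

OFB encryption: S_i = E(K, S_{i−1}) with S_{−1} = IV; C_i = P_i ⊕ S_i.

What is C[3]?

C[0]: S = E(K, 129) = 171; 229 ⊕ 171 = 78.
C[1]: S = E(K, 171) = 213; 1 ⊕ 213 = 212.
C[2]: S = E(K, 213) = 255; 67 ⊕ 255 = 188.
C[3]: S = E(K, 255) = 41; 226 ⊕ 41 = 203.

C[3] = 203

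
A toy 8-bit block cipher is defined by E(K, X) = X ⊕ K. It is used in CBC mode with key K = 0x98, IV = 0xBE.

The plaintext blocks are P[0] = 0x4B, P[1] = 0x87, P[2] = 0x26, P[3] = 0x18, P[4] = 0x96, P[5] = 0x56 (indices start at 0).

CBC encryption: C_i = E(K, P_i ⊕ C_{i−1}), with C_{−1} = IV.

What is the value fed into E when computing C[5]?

C[0]: P[0] ⊕ 0xBE = 0xF5; E(K, 0xF5) = 0x6D.
C[1]: P[1] ⊕ 0x6D = 0xEA; E(K, 0xEA) = 0x72.
C[2]: P[2] ⊕ 0x72 = 0x54; E(K, 0x54) = 0xCC.
C[3]: P[3] ⊕ 0xCC = 0xD4; E(K, 0xD4) = 0x4C.
C[4]: P[4] ⊕ 0x4C = 0xDA; E(K, 0xDA) = 0x42.
C[5]: P[5] ⊕ 0x42 = 0x14; E(K, 0x14) = 0x8C.
So the input to E for block [5] is 0x14.

0x14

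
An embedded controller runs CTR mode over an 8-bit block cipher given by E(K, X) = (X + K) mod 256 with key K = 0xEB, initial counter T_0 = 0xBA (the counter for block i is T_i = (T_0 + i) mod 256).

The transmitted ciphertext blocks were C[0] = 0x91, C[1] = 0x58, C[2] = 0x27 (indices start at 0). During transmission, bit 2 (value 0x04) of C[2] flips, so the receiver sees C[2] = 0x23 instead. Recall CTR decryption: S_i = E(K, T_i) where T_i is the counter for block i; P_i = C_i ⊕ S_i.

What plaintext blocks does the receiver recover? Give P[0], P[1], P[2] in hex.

P[0] = 0x34, P[1] = 0xFE, P[2] = 0x84

Only C[2] changed, to 0x23. In CTR, a change in C_i flips the same bit in P_i only; the keystream is unaffected. Decrypting the received ciphertext:
P[0]: T = 0xBA, S = E(K, T) = 0xA5; 0x91 ⊕ 0xA5 = 0x34.
P[1]: T = 0xBB, S = E(K, T) = 0xA6; 0x58 ⊕ 0xA6 = 0xFE.
P[2]: T = 0xBC, S = E(K, T) = 0xA7; 0x23 ⊕ 0xA7 = 0x84.
Blocks that differ from the original plaintext: P[2].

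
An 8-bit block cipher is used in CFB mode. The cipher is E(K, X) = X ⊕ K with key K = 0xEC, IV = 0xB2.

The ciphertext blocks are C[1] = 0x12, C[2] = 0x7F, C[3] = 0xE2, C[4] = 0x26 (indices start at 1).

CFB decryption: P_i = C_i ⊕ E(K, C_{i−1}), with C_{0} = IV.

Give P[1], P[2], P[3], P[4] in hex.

P[1]: E(K, 0xB2) = 0x5E; 0x12 ⊕ 0x5E = 0x4C.
P[2]: E(K, 0x12) = 0xFE; 0x7F ⊕ 0xFE = 0x81.
P[3]: E(K, 0x7F) = 0x93; 0xE2 ⊕ 0x93 = 0x71.
P[4]: E(K, 0xE2) = 0x0E; 0x26 ⊕ 0x0E = 0x28.

P[1] = 0x4C, P[2] = 0x81, P[3] = 0x71, P[4] = 0x28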